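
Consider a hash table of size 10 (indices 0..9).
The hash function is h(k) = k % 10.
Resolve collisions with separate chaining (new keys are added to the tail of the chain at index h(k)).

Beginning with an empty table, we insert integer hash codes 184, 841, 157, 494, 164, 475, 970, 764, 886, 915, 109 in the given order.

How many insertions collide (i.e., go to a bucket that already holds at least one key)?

184 → bucket 4
841 → bucket 1
157 → bucket 7
494 → bucket 4 (collision)
164 → bucket 4 (collision)
475 → bucket 5
970 → bucket 0
764 → bucket 4 (collision)
886 → bucket 6
915 → bucket 5 (collision)
109 → bucket 9
Final buckets:
0: 970
1: 841
2: ∅
3: ∅
4: 184 -> 494 -> 164 -> 764
5: 475 -> 915
6: 886
7: 157
8: ∅
9: 109

4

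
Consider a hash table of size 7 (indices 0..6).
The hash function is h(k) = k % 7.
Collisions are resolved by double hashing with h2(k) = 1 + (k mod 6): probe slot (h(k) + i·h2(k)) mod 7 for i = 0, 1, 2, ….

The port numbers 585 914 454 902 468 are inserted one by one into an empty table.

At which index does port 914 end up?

Insert 585: h=4, slot 4 empty -> index 4.
Insert 914: h=4, h2=3, slot 4 occupied -> index 0.
Insert 454: h=6, slot 6 empty -> index 6.
Insert 902: h=6, h2=3, slot 6 occupied -> index 2.
Insert 468: h=6, h2=1, slots 6,0 occupied -> index 1.
Table: [914, 468, 902, ., 585, ., 454]

0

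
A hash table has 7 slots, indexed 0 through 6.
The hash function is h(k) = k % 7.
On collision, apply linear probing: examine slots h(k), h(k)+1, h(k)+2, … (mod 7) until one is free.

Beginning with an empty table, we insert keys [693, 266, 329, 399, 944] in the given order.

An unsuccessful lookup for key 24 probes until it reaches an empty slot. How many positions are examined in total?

693: h=0 -> slot 0
266: h=0, probe 0,1 -> slot 1
329: h=0, probe 0,1,2 -> slot 2
399: h=0, probe 0,1,2,3 -> slot 3
944: h=6 -> slot 6
Table: [693, 266, 329, 399, ∅, ∅, 944]
Lookup 24: h=3, probe 3,4 → slot 4 empty, not found.

2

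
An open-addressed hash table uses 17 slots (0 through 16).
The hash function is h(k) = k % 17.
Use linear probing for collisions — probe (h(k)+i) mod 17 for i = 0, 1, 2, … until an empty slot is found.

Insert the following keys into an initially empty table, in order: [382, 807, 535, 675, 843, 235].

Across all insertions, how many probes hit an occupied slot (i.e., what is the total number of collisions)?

Insert 382: h=8, slot 8 empty => index 8.
Insert 807: h=8, slot 8 occupied => index 9.
Insert 535: h=8, slots 8,9 occupied => index 10.
Insert 675: h=12, slot 12 empty => index 12.
Insert 843: h=10, slot 10 occupied => index 11.
Insert 235: h=14, slot 14 empty => index 14.
Table: [—, —, —, —, —, —, —, —, 382, 807, 535, 843, 675, —, 235, —, —]

4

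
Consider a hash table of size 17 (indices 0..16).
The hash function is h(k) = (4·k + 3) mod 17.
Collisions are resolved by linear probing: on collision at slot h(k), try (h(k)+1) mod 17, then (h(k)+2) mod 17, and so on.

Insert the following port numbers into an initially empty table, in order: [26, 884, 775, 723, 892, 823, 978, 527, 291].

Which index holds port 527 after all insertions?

4

26: h=5 -> slot 5
884: h=3 -> slot 3
775: h=9 -> slot 9
723: h=5, probe 5,6 -> slot 6
892: h=1 -> slot 1
823: h=14 -> slot 14
978: h=5, probe 5,6,7 -> slot 7
527: h=3, probe 3,4 -> slot 4
291: h=11 -> slot 11
Table: [-, 892, -, 884, 527, 26, 723, 978, -, 775, -, 291, -, -, 823, -, -]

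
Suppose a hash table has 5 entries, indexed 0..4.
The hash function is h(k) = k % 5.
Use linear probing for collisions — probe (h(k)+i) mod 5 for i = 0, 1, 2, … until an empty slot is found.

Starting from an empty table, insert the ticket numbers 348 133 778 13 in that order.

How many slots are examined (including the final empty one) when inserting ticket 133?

2

348 hashes to 3; slot 3 is free => place at 3.
133 hashes to 3; 3 taken => place at 4.
778 hashes to 3; 3,4 taken => place at 0.
13 hashes to 3; 3,4,0 taken => place at 1.
Table: [778, 13, —, 348, 133]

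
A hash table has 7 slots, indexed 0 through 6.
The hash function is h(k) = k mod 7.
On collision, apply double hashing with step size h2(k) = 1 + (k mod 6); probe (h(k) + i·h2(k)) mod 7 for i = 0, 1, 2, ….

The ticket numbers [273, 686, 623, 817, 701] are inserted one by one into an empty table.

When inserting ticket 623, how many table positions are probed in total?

2

273: h=0 → slot 0
686: h=0, h2=3, probe 0,3 → slot 3
623: h=0, h2=6, probe 0,6 → slot 6
817: h=5 → slot 5
701: h=1 → slot 1
Table: [273, 701, ∅, 686, ∅, 817, 623]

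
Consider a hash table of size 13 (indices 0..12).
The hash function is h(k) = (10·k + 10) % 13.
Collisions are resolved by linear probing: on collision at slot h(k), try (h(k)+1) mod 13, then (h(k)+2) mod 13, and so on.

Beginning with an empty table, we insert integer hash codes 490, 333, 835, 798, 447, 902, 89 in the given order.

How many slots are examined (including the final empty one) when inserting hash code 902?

4

490 hashes to 9; slot 9 is free → place at 9.
333 hashes to 12; slot 12 is free → place at 12.
835 hashes to 1; slot 1 is free → place at 1.
798 hashes to 8; slot 8 is free → place at 8.
447 hashes to 8; 8,9 taken → place at 10.
902 hashes to 8; 8,9,10 taken → place at 11.
89 hashes to 3; slot 3 is free → place at 3.
Table: [-, 835, -, 89, -, -, -, -, 798, 490, 447, 902, 333]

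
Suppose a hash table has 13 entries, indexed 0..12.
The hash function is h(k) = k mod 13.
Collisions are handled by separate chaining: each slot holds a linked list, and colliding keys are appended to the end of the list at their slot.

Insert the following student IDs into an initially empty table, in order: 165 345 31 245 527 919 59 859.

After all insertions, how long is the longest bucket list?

3

Insert 165: h=9, bucket 9 empty → new chain.
Insert 345: h=7, bucket 7 empty → new chain.
Insert 31: h=5, bucket 5 empty → new chain.
Insert 245: h=11, bucket 11 empty → new chain.
Insert 527: h=7, bucket 7 nonempty → append to chain.
Insert 919: h=9, bucket 9 nonempty → append to chain.
Insert 59: h=7, bucket 7 nonempty → append to chain.
Insert 859: h=1, bucket 1 empty → new chain.
Final buckets:
0: ∅
1: 859
2: ∅
3: ∅
4: ∅
5: 31
6: ∅
7: 345 -> 527 -> 59
8: ∅
9: 165 -> 919
10: ∅
11: 245
12: ∅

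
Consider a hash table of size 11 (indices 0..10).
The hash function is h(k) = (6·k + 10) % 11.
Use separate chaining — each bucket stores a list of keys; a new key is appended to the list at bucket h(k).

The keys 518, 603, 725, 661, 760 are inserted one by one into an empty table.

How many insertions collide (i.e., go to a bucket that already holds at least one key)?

Insert 518: h=5, bucket 5 empty -> new chain.
Insert 603: h=9, bucket 9 empty -> new chain.
Insert 725: h=4, bucket 4 empty -> new chain.
Insert 661: h=5, bucket 5 nonempty -> append to chain.
Insert 760: h=5, bucket 5 nonempty -> append to chain.
Final buckets:
0: —
1: —
2: —
3: —
4: 725
5: 518 -> 661 -> 760
6: —
7: —
8: —
9: 603
10: —

2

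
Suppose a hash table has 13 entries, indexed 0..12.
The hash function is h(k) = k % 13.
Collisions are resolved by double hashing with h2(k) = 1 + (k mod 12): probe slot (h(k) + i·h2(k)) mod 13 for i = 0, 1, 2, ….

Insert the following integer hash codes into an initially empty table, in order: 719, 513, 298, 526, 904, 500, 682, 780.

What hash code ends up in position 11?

500

719: h=4 → slot 4
513: h=6 → slot 6
298: h=12 → slot 12
526: h=6, h2=11, probe 6,4,2 → slot 2
904: h=7 → slot 7
500: h=6, h2=9, probe 6,2,11 → slot 11
682: h=6, h2=11, probe 6,4,2,0 → slot 0
780: h=0, h2=1, probe 0,1 → slot 1
Table: [682, 780, 526, —, 719, —, 513, 904, —, —, —, 500, 298]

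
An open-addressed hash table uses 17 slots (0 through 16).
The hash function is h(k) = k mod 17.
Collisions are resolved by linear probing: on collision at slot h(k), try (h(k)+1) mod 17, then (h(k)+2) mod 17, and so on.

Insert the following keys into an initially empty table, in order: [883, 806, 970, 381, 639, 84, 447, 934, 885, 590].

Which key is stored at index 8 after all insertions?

883: h=16 => slot 16
806: h=7 => slot 7
970: h=1 => slot 1
381: h=7, probe 7,8 => slot 8
639: h=10 => slot 10
84: h=16, probe 16,0 => slot 0
447: h=5 => slot 5
934: h=16, probe 16,0,1,2 => slot 2
885: h=1, probe 1,2,3 => slot 3
590: h=12 => slot 12
Table: [84, 970, 934, 885, —, 447, —, 806, 381, —, 639, —, 590, —, —, —, 883]

381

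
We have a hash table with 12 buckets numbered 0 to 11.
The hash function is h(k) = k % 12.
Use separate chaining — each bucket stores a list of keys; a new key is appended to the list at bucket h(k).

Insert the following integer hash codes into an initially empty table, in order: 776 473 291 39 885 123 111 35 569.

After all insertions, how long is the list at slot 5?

2

Insert 776: h=8, bucket 8 empty → new chain.
Insert 473: h=5, bucket 5 empty → new chain.
Insert 291: h=3, bucket 3 empty → new chain.
Insert 39: h=3, bucket 3 nonempty → append to chain.
Insert 885: h=9, bucket 9 empty → new chain.
Insert 123: h=3, bucket 3 nonempty → append to chain.
Insert 111: h=3, bucket 3 nonempty → append to chain.
Insert 35: h=11, bucket 11 empty → new chain.
Insert 569: h=5, bucket 5 nonempty → append to chain.
Final buckets:
0: —
1: —
2: —
3: 291 -> 39 -> 123 -> 111
4: —
5: 473 -> 569
6: —
7: —
8: 776
9: 885
10: —
11: 35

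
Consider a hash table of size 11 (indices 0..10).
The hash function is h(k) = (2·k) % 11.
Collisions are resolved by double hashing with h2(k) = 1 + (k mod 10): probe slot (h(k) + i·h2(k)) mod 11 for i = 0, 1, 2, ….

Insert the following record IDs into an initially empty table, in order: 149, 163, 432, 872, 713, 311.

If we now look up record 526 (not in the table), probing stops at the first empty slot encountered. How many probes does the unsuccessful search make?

Insert 149: h=1, slot 1 empty -> index 1.
Insert 163: h=7, slot 7 empty -> index 7.
Insert 432: h=6, slot 6 empty -> index 6.
Insert 872: h=6, h2=3, slot 6 occupied -> index 9.
Insert 713: h=7, h2=4, slot 7 occupied -> index 0.
Insert 311: h=6, h2=2, slot 6 occupied -> index 8.
Table: [713, 149, ., ., ., ., 432, 163, 311, 872, .]
Lookup 526: h=7, h2=7, probe 7,3 → slot 3 empty, not found.

2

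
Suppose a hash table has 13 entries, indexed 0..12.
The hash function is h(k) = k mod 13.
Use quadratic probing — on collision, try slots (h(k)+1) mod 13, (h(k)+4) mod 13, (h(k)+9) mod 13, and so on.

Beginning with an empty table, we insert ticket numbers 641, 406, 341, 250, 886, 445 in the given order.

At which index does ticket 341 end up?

641: h=4 => slot 4
406: h=3 => slot 3
341: h=3, probe 3,4,7 => slot 7
250: h=3, probe 3,4,7,12 => slot 12
886: h=2 => slot 2
445: h=3, probe 3,4,7,12,6 => slot 6
Table: [_, _, 886, 406, 641, _, 445, 341, _, _, _, _, 250]

7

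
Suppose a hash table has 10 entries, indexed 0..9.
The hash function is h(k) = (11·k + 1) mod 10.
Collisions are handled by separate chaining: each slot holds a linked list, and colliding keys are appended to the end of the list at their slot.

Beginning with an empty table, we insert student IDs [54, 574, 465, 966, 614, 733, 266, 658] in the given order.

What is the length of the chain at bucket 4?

54 → bucket 5
574 → bucket 5 (collision)
465 → bucket 6
966 → bucket 7
614 → bucket 5 (collision)
733 → bucket 4
266 → bucket 7 (collision)
658 → bucket 9
Final buckets:
0: —
1: —
2: —
3: —
4: 733
5: 54 -> 574 -> 614
6: 465
7: 966 -> 266
8: —
9: 658

1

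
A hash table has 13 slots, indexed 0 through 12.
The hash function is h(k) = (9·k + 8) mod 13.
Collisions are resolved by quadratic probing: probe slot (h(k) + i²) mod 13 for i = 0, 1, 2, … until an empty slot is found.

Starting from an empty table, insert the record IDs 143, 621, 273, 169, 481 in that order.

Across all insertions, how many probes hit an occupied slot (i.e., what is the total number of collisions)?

143: h=8 => slot 8
621: h=7 => slot 7
273: h=8, probe 8,9 => slot 9
169: h=8, probe 8,9,12 => slot 12
481: h=8, probe 8,9,12,4 => slot 4
Table: [_, _, _, _, 481, _, _, 621, 143, 273, _, _, 169]

6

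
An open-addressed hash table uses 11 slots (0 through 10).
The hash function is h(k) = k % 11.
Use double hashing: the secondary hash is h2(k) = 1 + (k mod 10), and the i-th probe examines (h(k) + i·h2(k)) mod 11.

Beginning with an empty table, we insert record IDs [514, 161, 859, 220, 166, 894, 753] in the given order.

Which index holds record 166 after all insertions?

514: h=8 -> slot 8
161: h=7 -> slot 7
859: h=1 -> slot 1
220: h=0 -> slot 0
166: h=1, h2=7, probe 1,8,4 -> slot 4
894: h=3 -> slot 3
753: h=5 -> slot 5
Table: [220, 859, —, 894, 166, 753, —, 161, 514, —, —]

4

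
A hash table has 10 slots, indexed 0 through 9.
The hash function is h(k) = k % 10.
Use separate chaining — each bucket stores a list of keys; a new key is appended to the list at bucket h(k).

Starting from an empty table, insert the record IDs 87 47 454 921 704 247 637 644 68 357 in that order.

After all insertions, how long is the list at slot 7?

5

87 → bucket 7
47 → bucket 7 (collision)
454 → bucket 4
921 → bucket 1
704 → bucket 4 (collision)
247 → bucket 7 (collision)
637 → bucket 7 (collision)
644 → bucket 4 (collision)
68 → bucket 8
357 → bucket 7 (collision)
Final buckets:
0: .
1: 921
2: .
3: .
4: 454 -> 704 -> 644
5: .
6: .
7: 87 -> 47 -> 247 -> 637 -> 357
8: 68
9: .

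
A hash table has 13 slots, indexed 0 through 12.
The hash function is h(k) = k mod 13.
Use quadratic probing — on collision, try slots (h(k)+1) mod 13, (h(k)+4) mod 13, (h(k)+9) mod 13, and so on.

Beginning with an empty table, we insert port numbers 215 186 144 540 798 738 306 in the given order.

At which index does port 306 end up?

Insert 215: h=7, slot 7 empty => index 7.
Insert 186: h=4, slot 4 empty => index 4.
Insert 144: h=1, slot 1 empty => index 1.
Insert 540: h=7, slot 7 occupied => index 8.
Insert 798: h=5, slot 5 empty => index 5.
Insert 738: h=10, slot 10 empty => index 10.
Insert 306: h=7, slots 7,8 occupied => index 11.
Table: [∅, 144, ∅, ∅, 186, 798, ∅, 215, 540, ∅, 738, 306, ∅]

11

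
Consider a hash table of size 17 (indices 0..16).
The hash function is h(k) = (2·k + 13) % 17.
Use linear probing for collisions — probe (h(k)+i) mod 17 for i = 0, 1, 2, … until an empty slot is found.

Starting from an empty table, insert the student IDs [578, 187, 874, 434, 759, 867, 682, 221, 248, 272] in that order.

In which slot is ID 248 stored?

3

578: h=13 → slot 13
187: h=13, probe 13,14 → slot 14
874: h=10 → slot 10
434: h=14, probe 14,15 → slot 15
759: h=1 → slot 1
867: h=13, probe 13,14,15,16 → slot 16
682: h=0 → slot 0
221: h=13, probe 13,14,15,16,0,1,2 → slot 2
248: h=16, probe 16,0,1,2,3 → slot 3
272: h=13, probe 13,14,15,16,0,1,2,3,4 → slot 4
Table: [682, 759, 221, 248, 272, ., ., ., ., ., 874, ., ., 578, 187, 434, 867]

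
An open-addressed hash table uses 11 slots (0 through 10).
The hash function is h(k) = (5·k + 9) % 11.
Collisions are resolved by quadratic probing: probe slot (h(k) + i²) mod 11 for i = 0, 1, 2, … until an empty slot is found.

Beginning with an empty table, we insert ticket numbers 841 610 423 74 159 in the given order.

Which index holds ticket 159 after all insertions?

841 hashes to 1; slot 1 is free → place at 1.
610 hashes to 1; 1 taken → place at 2.
423 hashes to 1; 1,2 taken → place at 5.
74 hashes to 5; 5 taken → place at 6.
159 hashes to 1; 1,2,5 taken → place at 10.
Table: [-, 841, 610, -, -, 423, 74, -, -, -, 159]

10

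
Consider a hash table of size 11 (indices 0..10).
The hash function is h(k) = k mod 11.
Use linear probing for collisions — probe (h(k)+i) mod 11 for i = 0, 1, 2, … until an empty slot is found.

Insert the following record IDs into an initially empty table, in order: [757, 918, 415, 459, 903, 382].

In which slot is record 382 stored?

757: h=9 => slot 9
918: h=5 => slot 5
415: h=8 => slot 8
459: h=8, probe 8,9,10 => slot 10
903: h=1 => slot 1
382: h=8, probe 8,9,10,0 => slot 0
Table: [382, 903, —, —, —, 918, —, —, 415, 757, 459]

0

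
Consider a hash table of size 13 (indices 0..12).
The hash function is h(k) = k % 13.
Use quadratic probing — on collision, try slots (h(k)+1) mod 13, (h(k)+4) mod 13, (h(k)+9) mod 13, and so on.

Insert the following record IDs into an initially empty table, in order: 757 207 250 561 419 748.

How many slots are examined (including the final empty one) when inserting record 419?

757: h=3 → slot 3
207: h=12 → slot 12
250: h=3, probe 3,4 → slot 4
561: h=2 → slot 2
419: h=3, probe 3,4,7 → slot 7
748: h=7, probe 7,8 → slot 8
Table: [∅, ∅, 561, 757, 250, ∅, ∅, 419, 748, ∅, ∅, ∅, 207]

3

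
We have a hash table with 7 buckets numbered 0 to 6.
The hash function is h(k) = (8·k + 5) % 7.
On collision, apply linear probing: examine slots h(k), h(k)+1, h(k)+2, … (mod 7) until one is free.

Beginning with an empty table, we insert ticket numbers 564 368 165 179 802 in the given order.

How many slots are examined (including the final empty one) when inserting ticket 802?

564 hashes to 2; slot 2 is free -> place at 2.
368 hashes to 2; 2 taken -> place at 3.
165 hashes to 2; 2,3 taken -> place at 4.
179 hashes to 2; 2,3,4 taken -> place at 5.
802 hashes to 2; 2,3,4,5 taken -> place at 6.
Table: [∅, ∅, 564, 368, 165, 179, 802]

5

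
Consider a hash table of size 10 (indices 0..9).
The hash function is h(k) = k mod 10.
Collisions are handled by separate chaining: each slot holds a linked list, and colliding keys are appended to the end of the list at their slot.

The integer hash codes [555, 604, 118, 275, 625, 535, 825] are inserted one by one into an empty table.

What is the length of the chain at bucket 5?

5

555 → bucket 5
604 → bucket 4
118 → bucket 8
275 → bucket 5 (collision)
625 → bucket 5 (collision)
535 → bucket 5 (collision)
825 → bucket 5 (collision)
Final buckets:
0: -
1: -
2: -
3: -
4: 604
5: 555 -> 275 -> 625 -> 535 -> 825
6: -
7: -
8: 118
9: -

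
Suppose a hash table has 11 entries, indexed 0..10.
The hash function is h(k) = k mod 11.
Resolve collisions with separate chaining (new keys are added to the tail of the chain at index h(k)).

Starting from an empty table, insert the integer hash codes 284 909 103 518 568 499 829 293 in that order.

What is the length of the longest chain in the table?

Insert 284: h=9, bucket 9 empty -> new chain.
Insert 909: h=7, bucket 7 empty -> new chain.
Insert 103: h=4, bucket 4 empty -> new chain.
Insert 518: h=1, bucket 1 empty -> new chain.
Insert 568: h=7, bucket 7 nonempty -> append to chain.
Insert 499: h=4, bucket 4 nonempty -> append to chain.
Insert 829: h=4, bucket 4 nonempty -> append to chain.
Insert 293: h=7, bucket 7 nonempty -> append to chain.
Final buckets:
0: .
1: 518
2: .
3: .
4: 103 -> 499 -> 829
5: .
6: .
7: 909 -> 568 -> 293
8: .
9: 284
10: .

3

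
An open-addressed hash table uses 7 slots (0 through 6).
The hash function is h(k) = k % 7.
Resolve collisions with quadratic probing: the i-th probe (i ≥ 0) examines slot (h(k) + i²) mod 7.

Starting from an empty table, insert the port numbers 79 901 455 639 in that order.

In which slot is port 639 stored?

Insert 79: h=2, slot 2 empty → index 2.
Insert 901: h=5, slot 5 empty → index 5.
Insert 455: h=0, slot 0 empty → index 0.
Insert 639: h=2, slot 2 occupied → index 3.
Table: [455, —, 79, 639, —, 901, —]

3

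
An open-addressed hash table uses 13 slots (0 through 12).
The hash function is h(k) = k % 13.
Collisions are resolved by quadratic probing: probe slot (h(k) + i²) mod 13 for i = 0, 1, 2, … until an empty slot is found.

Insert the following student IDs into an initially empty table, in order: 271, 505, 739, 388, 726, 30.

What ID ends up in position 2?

Insert 271: h=11, slot 11 empty => index 11.
Insert 505: h=11, slot 11 occupied => index 12.
Insert 739: h=11, slots 11,12 occupied => index 2.
Insert 388: h=11, slots 11,12,2 occupied => index 7.
Insert 726: h=11, slots 11,12,2,7 occupied => index 1.
Insert 30: h=4, slot 4 empty => index 4.
Table: [-, 726, 739, -, 30, -, -, 388, -, -, -, 271, 505]

739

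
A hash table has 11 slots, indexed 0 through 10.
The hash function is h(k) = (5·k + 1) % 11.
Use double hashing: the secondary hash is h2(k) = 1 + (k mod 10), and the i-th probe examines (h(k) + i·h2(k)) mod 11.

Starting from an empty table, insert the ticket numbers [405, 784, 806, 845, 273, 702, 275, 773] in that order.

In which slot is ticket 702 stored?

0

405: h=2 -> slot 2
784: h=5 -> slot 5
806: h=5, h2=7, probe 5,1 -> slot 1
845: h=2, h2=6, probe 2,8 -> slot 8
273: h=2, h2=4, probe 2,6 -> slot 6
702: h=2, h2=3, probe 2,5,8,0 -> slot 0
275: h=1, h2=6, probe 1,7 -> slot 7
773: h=5, h2=4, probe 5,9 -> slot 9
Table: [702, 806, 405, _, _, 784, 273, 275, 845, 773, _]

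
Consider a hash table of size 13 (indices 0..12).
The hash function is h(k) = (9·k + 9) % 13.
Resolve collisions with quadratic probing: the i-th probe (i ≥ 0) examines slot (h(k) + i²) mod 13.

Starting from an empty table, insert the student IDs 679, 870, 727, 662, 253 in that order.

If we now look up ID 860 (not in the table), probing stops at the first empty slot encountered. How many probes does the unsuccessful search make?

2

679: h=10 => slot 10
870: h=0 => slot 0
727: h=0, probe 0,1 => slot 1
662: h=0, probe 0,1,4 => slot 4
253: h=11 => slot 11
Table: [870, 727, -, -, 662, -, -, -, -, -, 679, 253, -]
Lookup 860: h=1, probe 1,2 → slot 2 empty, not found.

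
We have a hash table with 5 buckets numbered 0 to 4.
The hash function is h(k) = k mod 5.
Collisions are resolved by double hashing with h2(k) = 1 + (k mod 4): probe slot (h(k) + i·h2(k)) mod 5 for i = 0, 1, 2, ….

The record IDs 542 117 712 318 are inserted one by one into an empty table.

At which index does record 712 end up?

542: h=2 → slot 2
117: h=2, h2=2, probe 2,4 → slot 4
712: h=2, h2=1, probe 2,3 → slot 3
318: h=3, h2=3, probe 3,1 → slot 1
Table: [∅, 318, 542, 712, 117]

3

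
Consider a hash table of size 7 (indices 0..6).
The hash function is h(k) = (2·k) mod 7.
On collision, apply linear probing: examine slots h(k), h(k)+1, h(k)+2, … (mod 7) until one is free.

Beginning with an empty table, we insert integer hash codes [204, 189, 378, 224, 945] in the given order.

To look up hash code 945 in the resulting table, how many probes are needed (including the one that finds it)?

204: h=2 → slot 2
189: h=0 → slot 0
378: h=0, probe 0,1 → slot 1
224: h=0, probe 0,1,2,3 → slot 3
945: h=0, probe 0,1,2,3,4 → slot 4
Table: [189, 378, 204, 224, 945, _, _]
Lookup 945: h=0, probe 0,1,2,3,4 → found at 4.

5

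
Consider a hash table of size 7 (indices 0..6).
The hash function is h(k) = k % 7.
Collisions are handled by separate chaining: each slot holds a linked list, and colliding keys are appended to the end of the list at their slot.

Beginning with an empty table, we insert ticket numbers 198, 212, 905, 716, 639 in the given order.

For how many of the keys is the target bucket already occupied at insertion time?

4

Insert 198: h=2, bucket 2 empty -> new chain.
Insert 212: h=2, bucket 2 nonempty -> append to chain.
Insert 905: h=2, bucket 2 nonempty -> append to chain.
Insert 716: h=2, bucket 2 nonempty -> append to chain.
Insert 639: h=2, bucket 2 nonempty -> append to chain.
Final buckets:
0: .
1: .
2: 198 -> 212 -> 905 -> 716 -> 639
3: .
4: .
5: .
6: .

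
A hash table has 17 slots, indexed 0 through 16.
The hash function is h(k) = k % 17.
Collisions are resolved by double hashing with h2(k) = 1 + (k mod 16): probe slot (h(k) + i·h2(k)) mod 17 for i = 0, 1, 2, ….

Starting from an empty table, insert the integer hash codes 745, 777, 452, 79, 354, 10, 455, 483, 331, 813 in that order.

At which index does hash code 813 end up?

5

745 hashes to 14; slot 14 is free -> place at 14.
777 hashes to 12; slot 12 is free -> place at 12.
452 hashes to 10; slot 10 is free -> place at 10.
79 hashes to 11; slot 11 is free -> place at 11.
354 hashes to 14, h2=3; 14 taken -> place at 0.
10 hashes to 10, h2=11; 10 taken -> place at 4.
455 hashes to 13; slot 13 is free -> place at 13.
483 hashes to 7; slot 7 is free -> place at 7.
331 hashes to 8; slot 8 is free -> place at 8.
813 hashes to 14, h2=14; 14,11,8 taken -> place at 5.
Table: [354, —, —, —, 10, 813, —, 483, 331, —, 452, 79, 777, 455, 745, —, —]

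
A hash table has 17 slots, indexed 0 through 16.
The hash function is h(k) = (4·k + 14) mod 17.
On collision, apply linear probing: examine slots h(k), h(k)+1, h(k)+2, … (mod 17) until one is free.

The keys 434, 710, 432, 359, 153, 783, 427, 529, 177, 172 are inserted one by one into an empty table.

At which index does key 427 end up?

434 hashes to 16; slot 16 is free -> place at 16.
710 hashes to 15; slot 15 is free -> place at 15.
432 hashes to 8; slot 8 is free -> place at 8.
359 hashes to 5; slot 5 is free -> place at 5.
153 hashes to 14; slot 14 is free -> place at 14.
783 hashes to 1; slot 1 is free -> place at 1.
427 hashes to 5; 5 taken -> place at 6.
529 hashes to 5; 5,6 taken -> place at 7.
177 hashes to 8; 8 taken -> place at 9.
172 hashes to 5; 5,6,7,8,9 taken -> place at 10.
Table: [_, 783, _, _, _, 359, 427, 529, 432, 177, 172, _, _, _, 153, 710, 434]

6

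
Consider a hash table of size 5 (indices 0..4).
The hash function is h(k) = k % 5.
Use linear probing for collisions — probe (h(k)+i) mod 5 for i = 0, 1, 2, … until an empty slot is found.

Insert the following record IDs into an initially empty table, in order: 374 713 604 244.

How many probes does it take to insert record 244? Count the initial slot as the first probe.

3

374: h=4 => slot 4
713: h=3 => slot 3
604: h=4, probe 4,0 => slot 0
244: h=4, probe 4,0,1 => slot 1
Table: [604, 244, _, 713, 374]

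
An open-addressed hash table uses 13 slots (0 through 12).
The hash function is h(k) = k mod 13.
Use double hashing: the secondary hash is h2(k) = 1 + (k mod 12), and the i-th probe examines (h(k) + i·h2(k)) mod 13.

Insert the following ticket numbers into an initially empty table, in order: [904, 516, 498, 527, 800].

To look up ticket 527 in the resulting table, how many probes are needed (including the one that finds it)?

904 hashes to 7; slot 7 is free => place at 7.
516 hashes to 9; slot 9 is free => place at 9.
498 hashes to 4; slot 4 is free => place at 4.
527 hashes to 7, h2=12; 7 taken => place at 6.
800 hashes to 7, h2=9; 7 taken => place at 3.
Table: [., ., ., 800, 498, ., 527, 904, ., 516, ., ., .]
Lookup 527: h=7, h2=12, probe 7,6 → found at 6.

2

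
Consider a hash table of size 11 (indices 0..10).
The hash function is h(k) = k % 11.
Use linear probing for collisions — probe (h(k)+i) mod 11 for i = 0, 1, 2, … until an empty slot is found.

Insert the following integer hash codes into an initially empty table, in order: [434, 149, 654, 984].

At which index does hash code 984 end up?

8

Insert 434: h=5, slot 5 empty => index 5.
Insert 149: h=6, slot 6 empty => index 6.
Insert 654: h=5, slots 5,6 occupied => index 7.
Insert 984: h=5, slots 5,6,7 occupied => index 8.
Table: [., ., ., ., ., 434, 149, 654, 984, ., .]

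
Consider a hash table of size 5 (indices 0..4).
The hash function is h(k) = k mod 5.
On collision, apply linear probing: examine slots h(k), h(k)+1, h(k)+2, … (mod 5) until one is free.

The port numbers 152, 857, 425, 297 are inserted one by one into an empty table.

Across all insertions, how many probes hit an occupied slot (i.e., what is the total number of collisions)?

152: h=2 => slot 2
857: h=2, probe 2,3 => slot 3
425: h=0 => slot 0
297: h=2, probe 2,3,4 => slot 4
Table: [425, —, 152, 857, 297]

3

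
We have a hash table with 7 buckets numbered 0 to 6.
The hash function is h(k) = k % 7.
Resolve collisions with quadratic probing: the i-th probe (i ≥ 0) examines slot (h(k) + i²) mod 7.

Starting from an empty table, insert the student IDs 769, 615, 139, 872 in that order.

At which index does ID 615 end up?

769 hashes to 6; slot 6 is free => place at 6.
615 hashes to 6; 6 taken => place at 0.
139 hashes to 6; 6,0 taken => place at 3.
872 hashes to 4; slot 4 is free => place at 4.
Table: [615, -, -, 139, 872, -, 769]

0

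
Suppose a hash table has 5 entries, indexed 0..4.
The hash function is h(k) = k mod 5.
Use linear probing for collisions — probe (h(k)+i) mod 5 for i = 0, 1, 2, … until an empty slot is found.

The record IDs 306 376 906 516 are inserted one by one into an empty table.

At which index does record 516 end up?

Insert 306: h=1, slot 1 empty => index 1.
Insert 376: h=1, slot 1 occupied => index 2.
Insert 906: h=1, slots 1,2 occupied => index 3.
Insert 516: h=1, slots 1,2,3 occupied => index 4.
Table: [_, 306, 376, 906, 516]

4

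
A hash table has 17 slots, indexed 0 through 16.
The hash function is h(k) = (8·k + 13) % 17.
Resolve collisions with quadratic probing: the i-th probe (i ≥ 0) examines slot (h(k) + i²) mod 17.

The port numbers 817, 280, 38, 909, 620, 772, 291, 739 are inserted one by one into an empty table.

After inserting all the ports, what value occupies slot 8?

739

817: h=4 -> slot 4
280: h=9 -> slot 9
38: h=11 -> slot 11
909: h=9, probe 9,10 -> slot 10
620: h=9, probe 9,10,13 -> slot 13
772: h=1 -> slot 1
291: h=12 -> slot 12
739: h=9, probe 9,10,13,1,8 -> slot 8
Table: [—, 772, —, —, 817, —, —, —, 739, 280, 909, 38, 291, 620, —, —, —]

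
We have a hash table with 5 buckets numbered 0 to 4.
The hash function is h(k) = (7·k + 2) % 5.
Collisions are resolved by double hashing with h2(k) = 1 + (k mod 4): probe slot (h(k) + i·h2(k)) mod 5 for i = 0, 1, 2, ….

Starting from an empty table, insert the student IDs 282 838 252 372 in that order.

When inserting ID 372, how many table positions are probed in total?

282: h=1 → slot 1
838: h=3 → slot 3
252: h=1, h2=1, probe 1,2 → slot 2
372: h=1, h2=1, probe 1,2,3,4 → slot 4
Table: [-, 282, 252, 838, 372]

4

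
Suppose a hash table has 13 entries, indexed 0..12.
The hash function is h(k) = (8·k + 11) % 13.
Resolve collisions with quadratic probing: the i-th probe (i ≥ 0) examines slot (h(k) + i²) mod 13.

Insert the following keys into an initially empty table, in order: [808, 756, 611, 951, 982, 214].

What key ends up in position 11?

808: h=1 => slot 1
756: h=1, probe 1,2 => slot 2
611: h=11 => slot 11
951: h=1, probe 1,2,5 => slot 5
982: h=2, probe 2,3 => slot 3
214: h=7 => slot 7
Table: [∅, 808, 756, 982, ∅, 951, ∅, 214, ∅, ∅, ∅, 611, ∅]

611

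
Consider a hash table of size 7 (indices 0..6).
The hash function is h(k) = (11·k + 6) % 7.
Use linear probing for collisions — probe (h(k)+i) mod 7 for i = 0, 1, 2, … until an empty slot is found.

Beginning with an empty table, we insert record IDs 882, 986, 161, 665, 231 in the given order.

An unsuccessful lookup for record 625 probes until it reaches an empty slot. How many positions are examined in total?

Insert 882: h=6, slot 6 empty → index 6.
Insert 986: h=2, slot 2 empty → index 2.
Insert 161: h=6, slot 6 occupied → index 0.
Insert 665: h=6, slots 6,0 occupied → index 1.
Insert 231: h=6, slots 6,0,1,2 occupied → index 3.
Table: [161, 665, 986, 231, —, —, 882]
Lookup 625: h=0, probe 0,1,2,3,4 → slot 4 empty, not found.

5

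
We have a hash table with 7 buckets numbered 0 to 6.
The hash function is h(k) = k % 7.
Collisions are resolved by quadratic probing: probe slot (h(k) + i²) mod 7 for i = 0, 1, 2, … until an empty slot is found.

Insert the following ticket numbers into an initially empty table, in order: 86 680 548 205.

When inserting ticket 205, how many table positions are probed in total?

3

Insert 86: h=2, slot 2 empty → index 2.
Insert 680: h=1, slot 1 empty → index 1.
Insert 548: h=2, slot 2 occupied → index 3.
Insert 205: h=2, slots 2,3 occupied → index 6.
Table: [-, 680, 86, 548, -, -, 205]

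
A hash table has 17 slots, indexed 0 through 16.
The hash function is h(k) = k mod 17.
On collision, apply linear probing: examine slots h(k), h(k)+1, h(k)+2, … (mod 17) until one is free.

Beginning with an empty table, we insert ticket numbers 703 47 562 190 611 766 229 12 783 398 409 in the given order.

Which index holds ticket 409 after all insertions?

703 hashes to 6; slot 6 is free => place at 6.
47 hashes to 13; slot 13 is free => place at 13.
562 hashes to 1; slot 1 is free => place at 1.
190 hashes to 3; slot 3 is free => place at 3.
611 hashes to 16; slot 16 is free => place at 16.
766 hashes to 1; 1 taken => place at 2.
229 hashes to 8; slot 8 is free => place at 8.
12 hashes to 12; slot 12 is free => place at 12.
783 hashes to 1; 1,2,3 taken => place at 4.
398 hashes to 7; slot 7 is free => place at 7.
409 hashes to 1; 1,2,3,4 taken => place at 5.
Table: [_, 562, 766, 190, 783, 409, 703, 398, 229, _, _, _, 12, 47, _, _, 611]

5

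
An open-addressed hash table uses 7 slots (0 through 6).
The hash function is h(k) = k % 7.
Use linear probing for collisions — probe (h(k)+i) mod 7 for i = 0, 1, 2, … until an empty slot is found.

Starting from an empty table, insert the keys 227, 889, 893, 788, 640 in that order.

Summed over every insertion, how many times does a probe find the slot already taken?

Insert 227: h=3, slot 3 empty -> index 3.
Insert 889: h=0, slot 0 empty -> index 0.
Insert 893: h=4, slot 4 empty -> index 4.
Insert 788: h=4, slot 4 occupied -> index 5.
Insert 640: h=3, slots 3,4,5 occupied -> index 6.
Table: [889, —, —, 227, 893, 788, 640]

4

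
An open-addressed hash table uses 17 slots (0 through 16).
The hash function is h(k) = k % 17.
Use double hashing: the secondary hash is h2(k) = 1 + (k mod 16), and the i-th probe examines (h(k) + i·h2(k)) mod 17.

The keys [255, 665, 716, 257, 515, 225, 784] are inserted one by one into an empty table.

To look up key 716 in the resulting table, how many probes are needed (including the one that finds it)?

2

Insert 255: h=0, slot 0 empty → index 0.
Insert 665: h=2, slot 2 empty → index 2.
Insert 716: h=2, h2=13, slot 2 occupied → index 15.
Insert 257: h=2, h2=2, slot 2 occupied → index 4.
Insert 515: h=5, slot 5 empty → index 5.
Insert 225: h=4, h2=2, slot 4 occupied → index 6.
Insert 784: h=2, h2=1, slot 2 occupied → index 3.
Table: [255, -, 665, 784, 257, 515, 225, -, -, -, -, -, -, -, -, 716, -]
Lookup 716: h=2, h2=13, probe 2,15 → found at 15.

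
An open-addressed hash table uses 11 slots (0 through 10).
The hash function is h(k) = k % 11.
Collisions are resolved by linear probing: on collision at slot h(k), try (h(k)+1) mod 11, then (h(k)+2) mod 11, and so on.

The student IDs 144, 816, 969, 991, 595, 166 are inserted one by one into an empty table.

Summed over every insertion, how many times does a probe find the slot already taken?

Insert 144: h=1, slot 1 empty → index 1.
Insert 816: h=2, slot 2 empty → index 2.
Insert 969: h=1, slots 1,2 occupied → index 3.
Insert 991: h=1, slots 1,2,3 occupied → index 4.
Insert 595: h=1, slots 1,2,3,4 occupied → index 5.
Insert 166: h=1, slots 1,2,3,4,5 occupied → index 6.
Table: [-, 144, 816, 969, 991, 595, 166, -, -, -, -]

14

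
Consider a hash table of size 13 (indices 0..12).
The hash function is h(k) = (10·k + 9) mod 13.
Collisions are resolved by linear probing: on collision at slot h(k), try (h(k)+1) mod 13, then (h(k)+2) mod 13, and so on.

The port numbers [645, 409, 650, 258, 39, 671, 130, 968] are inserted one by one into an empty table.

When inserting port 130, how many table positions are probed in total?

5

645: h=11 -> slot 11
409: h=4 -> slot 4
650: h=9 -> slot 9
258: h=2 -> slot 2
39: h=9, probe 9,10 -> slot 10
671: h=11, probe 11,12 -> slot 12
130: h=9, probe 9,10,11,12,0 -> slot 0
968: h=4, probe 4,5 -> slot 5
Table: [130, -, 258, -, 409, 968, -, -, -, 650, 39, 645, 671]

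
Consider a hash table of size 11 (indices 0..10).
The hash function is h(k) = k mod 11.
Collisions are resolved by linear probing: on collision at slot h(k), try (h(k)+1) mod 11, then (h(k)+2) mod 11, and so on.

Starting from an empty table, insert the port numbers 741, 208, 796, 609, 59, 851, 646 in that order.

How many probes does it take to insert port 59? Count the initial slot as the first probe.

4

741 hashes to 4; slot 4 is free => place at 4.
208 hashes to 10; slot 10 is free => place at 10.
796 hashes to 4; 4 taken => place at 5.
609 hashes to 4; 4,5 taken => place at 6.
59 hashes to 4; 4,5,6 taken => place at 7.
851 hashes to 4; 4,5,6,7 taken => place at 8.
646 hashes to 8; 8 taken => place at 9.
Table: [∅, ∅, ∅, ∅, 741, 796, 609, 59, 851, 646, 208]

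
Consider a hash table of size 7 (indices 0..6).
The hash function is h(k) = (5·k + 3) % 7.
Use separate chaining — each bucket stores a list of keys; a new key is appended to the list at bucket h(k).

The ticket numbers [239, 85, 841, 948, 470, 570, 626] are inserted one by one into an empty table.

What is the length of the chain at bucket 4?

239 -> bucket 1
85 -> bucket 1 (collision)
841 -> bucket 1 (collision)
948 -> bucket 4
470 -> bucket 1 (collision)
570 -> bucket 4 (collision)
626 -> bucket 4 (collision)
Final buckets:
0: _
1: 239 -> 85 -> 841 -> 470
2: _
3: _
4: 948 -> 570 -> 626
5: _
6: _

3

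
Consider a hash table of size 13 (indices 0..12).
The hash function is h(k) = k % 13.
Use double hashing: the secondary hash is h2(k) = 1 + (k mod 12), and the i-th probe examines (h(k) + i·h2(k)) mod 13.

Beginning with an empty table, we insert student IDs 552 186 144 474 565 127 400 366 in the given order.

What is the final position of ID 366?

552: h=6 -> slot 6
186: h=4 -> slot 4
144: h=1 -> slot 1
474: h=6, h2=7, probe 6,0 -> slot 0
565: h=6, h2=2, probe 6,8 -> slot 8
127: h=10 -> slot 10
400: h=10, h2=5, probe 10,2 -> slot 2
366: h=2, h2=7, probe 2,9 -> slot 9
Table: [474, 144, 400, -, 186, -, 552, -, 565, 366, 127, -, -]

9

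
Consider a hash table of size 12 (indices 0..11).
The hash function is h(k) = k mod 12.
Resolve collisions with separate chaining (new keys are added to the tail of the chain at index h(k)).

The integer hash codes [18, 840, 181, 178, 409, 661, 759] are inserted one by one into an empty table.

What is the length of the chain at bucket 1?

18 → bucket 6
840 → bucket 0
181 → bucket 1
178 → bucket 10
409 → bucket 1 (collision)
661 → bucket 1 (collision)
759 → bucket 3
Final buckets:
0: 840
1: 181 -> 409 -> 661
2: _
3: 759
4: _
5: _
6: 18
7: _
8: _
9: _
10: 178
11: _

3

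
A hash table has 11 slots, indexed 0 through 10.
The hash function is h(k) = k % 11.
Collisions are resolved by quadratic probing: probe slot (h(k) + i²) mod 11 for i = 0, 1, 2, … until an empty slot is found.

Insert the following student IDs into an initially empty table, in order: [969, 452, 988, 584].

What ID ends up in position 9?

988

969 hashes to 1; slot 1 is free → place at 1.
452 hashes to 1; 1 taken → place at 2.
988 hashes to 9; slot 9 is free → place at 9.
584 hashes to 1; 1,2 taken → place at 5.
Table: [., 969, 452, ., ., 584, ., ., ., 988, .]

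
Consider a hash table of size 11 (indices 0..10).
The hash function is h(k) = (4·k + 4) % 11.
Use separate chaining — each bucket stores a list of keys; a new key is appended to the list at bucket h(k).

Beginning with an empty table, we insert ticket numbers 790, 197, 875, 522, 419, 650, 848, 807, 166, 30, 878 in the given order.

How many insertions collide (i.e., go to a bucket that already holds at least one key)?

4

790 -> bucket 7
197 -> bucket 0
875 -> bucket 6
522 -> bucket 2
419 -> bucket 8
650 -> bucket 8 (collision)
848 -> bucket 8 (collision)
807 -> bucket 9
166 -> bucket 8 (collision)
30 -> bucket 3
878 -> bucket 7 (collision)
Final buckets:
0: 197
1: _
2: 522
3: 30
4: _
5: _
6: 875
7: 790 -> 878
8: 419 -> 650 -> 848 -> 166
9: 807
10: _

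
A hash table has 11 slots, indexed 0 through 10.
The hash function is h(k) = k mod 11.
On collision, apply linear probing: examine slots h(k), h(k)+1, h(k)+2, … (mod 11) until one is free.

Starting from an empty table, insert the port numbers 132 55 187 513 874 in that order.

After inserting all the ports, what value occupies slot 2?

187

Insert 132: h=0, slot 0 empty -> index 0.
Insert 55: h=0, slot 0 occupied -> index 1.
Insert 187: h=0, slots 0,1 occupied -> index 2.
Insert 513: h=7, slot 7 empty -> index 7.
Insert 874: h=5, slot 5 empty -> index 5.
Table: [132, 55, 187, -, -, 874, -, 513, -, -, -]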